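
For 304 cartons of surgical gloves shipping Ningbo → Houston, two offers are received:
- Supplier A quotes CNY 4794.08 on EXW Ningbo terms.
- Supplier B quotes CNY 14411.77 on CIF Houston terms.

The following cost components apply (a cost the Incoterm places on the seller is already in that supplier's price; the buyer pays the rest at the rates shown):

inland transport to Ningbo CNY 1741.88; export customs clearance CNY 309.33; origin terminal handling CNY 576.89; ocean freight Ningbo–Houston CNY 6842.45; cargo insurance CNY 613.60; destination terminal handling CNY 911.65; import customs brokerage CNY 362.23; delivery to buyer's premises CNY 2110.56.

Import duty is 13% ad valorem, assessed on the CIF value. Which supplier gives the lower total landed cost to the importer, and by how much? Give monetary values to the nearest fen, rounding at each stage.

Supplier A (EXW):
CIF value = EXW price + inland to port + export clearance + origin terminal + freight + insurance = 4794.08 + 1741.88 + 309.33 + 576.89 + 6842.45 + 613.60 = 14878.23
Import duty = 14878.23 × 13% = 1934.17
Buyer bears (A): 1741.88 + 309.33 + 576.89 + 6842.45 + 613.60 + 911.65 + 362.23 + 2110.56 = 13468.59
Landed cost (A) = invoice 4794.08 + 13468.59 + duty 1934.17 = 20196.84
Supplier B (CIF):
The CIF price already equals the CIF value: 14411.77
Import duty = 14411.77 × 13% = 1873.53
Buyer bears (B): 911.65 + 362.23 + 2110.56 = 3384.44
Landed cost (B) = invoice 14411.77 + 3384.44 + duty 1873.53 = 19669.74
Difference = |20196.84 − 19669.74| = 527.10

Supplier B is cheaper by CNY 527.10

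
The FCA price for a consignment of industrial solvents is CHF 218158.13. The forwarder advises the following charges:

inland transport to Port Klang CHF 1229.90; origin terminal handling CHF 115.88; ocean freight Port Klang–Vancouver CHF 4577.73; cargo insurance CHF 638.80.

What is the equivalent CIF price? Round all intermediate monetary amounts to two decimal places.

CIF price: CHF 223490.54

Not relevant to the conversion: inland to port — on the seller under both FCA and CIF; already in the FCA price and stays in the CIF price.
From FCA to CIF, the seller additionally bears: origin terminal, freight, insurance.
CIF price = 218158.13 + 115.88 + 4577.73 + 638.80 = 223490.54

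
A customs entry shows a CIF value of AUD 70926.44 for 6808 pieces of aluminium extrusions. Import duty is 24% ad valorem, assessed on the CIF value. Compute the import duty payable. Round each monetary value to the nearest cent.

Import duty = 70926.44 × 24% = 17022.35

Import duty: AUD 17022.35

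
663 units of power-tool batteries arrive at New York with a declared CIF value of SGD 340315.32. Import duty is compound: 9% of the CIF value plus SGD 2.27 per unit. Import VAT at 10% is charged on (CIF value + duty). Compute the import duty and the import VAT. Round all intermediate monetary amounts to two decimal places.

Import duty: SGD 32133.39; import VAT: SGD 37244.87

Ad valorem component: 340315.32 × 9% = 30628.38
Specific component: 663 × 2.27 = 1505.01
Import duty = 30628.38 + 1505.01 = 32133.39
VAT base = CIF + duty = 340315.32 + 32133.39 = 372448.71
Import VAT = 372448.71 × 10% = 37244.87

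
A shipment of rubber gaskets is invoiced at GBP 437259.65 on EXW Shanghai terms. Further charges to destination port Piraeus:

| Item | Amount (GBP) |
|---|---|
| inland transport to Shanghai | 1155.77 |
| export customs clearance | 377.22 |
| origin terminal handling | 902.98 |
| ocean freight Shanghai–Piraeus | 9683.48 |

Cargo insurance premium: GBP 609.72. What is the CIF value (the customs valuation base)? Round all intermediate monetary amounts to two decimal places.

CIF value: GBP 449988.82

CIF = EXW price + pre-shipment costs + freight + insurance
CIF = 437259.65 + 1155.77 + 377.22 + 902.98 + 9683.48 + 609.72 = 449988.82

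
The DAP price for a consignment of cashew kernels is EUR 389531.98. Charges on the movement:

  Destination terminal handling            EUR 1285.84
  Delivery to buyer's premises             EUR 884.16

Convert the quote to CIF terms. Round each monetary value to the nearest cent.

CIF price: EUR 387361.98

From DAP to CIF, the seller no longer bears: destination terminal, delivery.
CIF price = 389531.98 − 1285.84 − 884.16 = 387361.98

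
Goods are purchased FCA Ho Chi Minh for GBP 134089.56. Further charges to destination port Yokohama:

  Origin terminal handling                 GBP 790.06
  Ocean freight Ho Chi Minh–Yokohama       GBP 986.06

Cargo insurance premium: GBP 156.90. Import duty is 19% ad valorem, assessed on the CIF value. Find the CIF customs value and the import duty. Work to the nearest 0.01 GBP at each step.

CIF value: GBP 136022.58; import duty: GBP 25844.29

CIF = FCA price + pre-shipment costs + freight + insurance
CIF = 134089.56 + 790.06 + 986.06 + 156.90 = 136022.58
Import duty = 136022.58 × 19% = 25844.29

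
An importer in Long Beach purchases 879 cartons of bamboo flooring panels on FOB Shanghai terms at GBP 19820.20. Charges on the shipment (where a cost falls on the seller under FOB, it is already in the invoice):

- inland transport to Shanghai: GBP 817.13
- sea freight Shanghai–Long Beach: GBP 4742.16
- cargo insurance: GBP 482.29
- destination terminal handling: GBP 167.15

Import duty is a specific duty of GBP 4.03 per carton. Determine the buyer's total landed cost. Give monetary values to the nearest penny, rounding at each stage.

Total landed cost: GBP 28754.17

FOB: the seller bears costs until goods are on board at the origin port; the buyer bears freight, insurance and all costs thereafter.
Already in the invoice (seller's account under FOB): inland to port — exclude.
CIF value = FOB price + freight + insurance = 19820.20 + 4742.16 + 482.29 = 25044.65
Import duty = 879 × 4.03 = 3542.37
Buyer bears: freight 4742.16 + insurance 482.29 + destination terminal 167.15 + duty 3542.37 = 8933.97
Landed cost = invoice 19820.20 + 8933.97 = 28754.17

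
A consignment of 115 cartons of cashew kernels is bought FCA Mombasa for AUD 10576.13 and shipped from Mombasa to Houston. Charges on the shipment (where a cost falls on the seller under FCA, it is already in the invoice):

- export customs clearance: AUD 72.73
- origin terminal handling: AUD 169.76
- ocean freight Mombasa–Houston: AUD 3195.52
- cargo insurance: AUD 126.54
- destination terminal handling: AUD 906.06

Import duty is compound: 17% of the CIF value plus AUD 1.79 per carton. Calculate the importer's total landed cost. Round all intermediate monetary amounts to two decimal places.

FCA: the seller delivers export-cleared goods to the carrier; the buyer bears costs from that point.
Already in the invoice (seller's account under FCA): export clearance — exclude.
CIF value = FCA price + origin terminal + freight + insurance = 10576.13 + 169.76 + 3195.52 + 126.54 = 14067.95
Ad valorem component: 14067.95 × 17% = 2391.55
Specific component: 115 × 1.79 = 205.85
Import duty = 2391.55 + 205.85 = 2597.40
Buyer bears: origin terminal 169.76 + freight 3195.52 + insurance 126.54 + destination terminal 906.06 + duty 2597.40 = 6995.28
Landed cost = invoice 10576.13 + 6995.28 = 17571.41

Total landed cost: AUD 17571.41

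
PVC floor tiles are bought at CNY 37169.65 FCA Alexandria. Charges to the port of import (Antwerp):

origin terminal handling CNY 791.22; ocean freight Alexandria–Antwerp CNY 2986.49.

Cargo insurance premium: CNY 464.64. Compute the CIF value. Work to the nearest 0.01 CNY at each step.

CIF = FCA price + pre-shipment costs + freight + insurance
CIF = 37169.65 + 791.22 + 2986.49 + 464.64 = 41412.00

CIF value: CNY 41412.00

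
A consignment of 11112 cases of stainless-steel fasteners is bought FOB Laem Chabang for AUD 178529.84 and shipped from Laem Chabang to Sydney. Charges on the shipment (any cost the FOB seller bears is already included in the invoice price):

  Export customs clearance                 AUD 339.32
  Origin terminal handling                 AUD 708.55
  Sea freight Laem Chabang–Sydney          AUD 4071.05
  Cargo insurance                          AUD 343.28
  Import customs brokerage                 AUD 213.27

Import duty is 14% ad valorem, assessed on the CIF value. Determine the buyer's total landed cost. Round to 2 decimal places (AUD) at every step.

Total landed cost: AUD 208769.62

FOB: the seller bears costs until goods are on board at the origin port; the buyer bears freight, insurance and all costs thereafter.
Already in the invoice (seller's account under FOB): export clearance, origin terminal — exclude.
CIF value = FOB price + freight + insurance = 178529.84 + 4071.05 + 343.28 = 182944.17
Import duty = 182944.17 × 14% = 25612.18
Buyer bears: freight 4071.05 + insurance 343.28 + brokerage 213.27 + duty 25612.18 = 30239.78
Landed cost = invoice 178529.84 + 30239.78 = 208769.62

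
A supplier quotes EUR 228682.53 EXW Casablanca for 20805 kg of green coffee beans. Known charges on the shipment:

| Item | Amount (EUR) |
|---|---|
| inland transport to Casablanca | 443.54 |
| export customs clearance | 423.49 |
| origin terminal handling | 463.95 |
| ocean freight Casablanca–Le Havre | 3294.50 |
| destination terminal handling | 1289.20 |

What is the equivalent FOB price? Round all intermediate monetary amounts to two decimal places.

FOB price: EUR 230013.51

Not relevant to the conversion: destination terminal, freight — on the buyer under both terms; not part of either seller's price.
From EXW to FOB, the seller additionally bears: inland to port, export clearance, origin terminal.
FOB price = 228682.53 + 443.54 + 423.49 + 463.95 = 230013.51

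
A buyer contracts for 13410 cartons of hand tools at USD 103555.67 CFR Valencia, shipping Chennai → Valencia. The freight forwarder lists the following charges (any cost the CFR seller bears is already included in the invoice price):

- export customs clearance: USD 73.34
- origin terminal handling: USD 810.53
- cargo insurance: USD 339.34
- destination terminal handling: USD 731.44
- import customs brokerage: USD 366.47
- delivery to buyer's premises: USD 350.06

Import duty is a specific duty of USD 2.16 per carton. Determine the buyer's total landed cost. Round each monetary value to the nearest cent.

CFR: the seller pays costs through ocean freight to the destination port, but not insurance.
Already in the invoice (seller's account under CFR): export clearance, origin terminal — exclude.
CIF value = CFR price + insurance = 103555.67 + 339.34 = 103895.01
Import duty = 13410 × 2.16 = 28965.60
Buyer bears: insurance 339.34 + destination terminal 731.44 + brokerage 366.47 + delivery 350.06 + duty 28965.60 = 30752.91
Landed cost = invoice 103555.67 + 30752.91 = 134308.58

Total landed cost: USD 134308.58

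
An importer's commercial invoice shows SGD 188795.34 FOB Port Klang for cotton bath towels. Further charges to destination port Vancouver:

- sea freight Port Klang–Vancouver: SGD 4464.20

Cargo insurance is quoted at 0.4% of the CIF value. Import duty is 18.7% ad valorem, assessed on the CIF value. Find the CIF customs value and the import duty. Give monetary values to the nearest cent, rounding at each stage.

Let C be the CIF value. C = FOB price + freight + 0.4% × C
C − 0.4% × C = 188795.34 + 4464.20
0.996 × C = 193259.54
C = 193259.54 / 0.996 = 194035.68
Insurance premium = 0.4% × 194035.68 = 776.14
Import duty = 194035.68 × 18.7% = 36284.67

CIF value: SGD 194035.68; import duty: SGD 36284.67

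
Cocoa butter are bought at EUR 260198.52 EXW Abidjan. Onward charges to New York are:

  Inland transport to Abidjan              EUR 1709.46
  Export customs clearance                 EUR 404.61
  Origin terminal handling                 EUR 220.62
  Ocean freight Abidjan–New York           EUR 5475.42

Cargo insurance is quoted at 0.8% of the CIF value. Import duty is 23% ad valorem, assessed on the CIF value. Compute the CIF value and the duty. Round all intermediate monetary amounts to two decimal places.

CIF value: EUR 270169.99; import duty: EUR 62139.10

Let C be the CIF value. C = EXW price + pre-shipment costs + freight + 0.8% × C
C − 0.8% × C = 260198.52 + 1709.46 + 404.61 + 220.62 + 5475.42
0.992 × C = 268008.63
C = 268008.63 / 0.992 = 270169.99
Insurance premium = 0.8% × 270169.99 = 2161.36
Import duty = 270169.99 × 23% = 62139.10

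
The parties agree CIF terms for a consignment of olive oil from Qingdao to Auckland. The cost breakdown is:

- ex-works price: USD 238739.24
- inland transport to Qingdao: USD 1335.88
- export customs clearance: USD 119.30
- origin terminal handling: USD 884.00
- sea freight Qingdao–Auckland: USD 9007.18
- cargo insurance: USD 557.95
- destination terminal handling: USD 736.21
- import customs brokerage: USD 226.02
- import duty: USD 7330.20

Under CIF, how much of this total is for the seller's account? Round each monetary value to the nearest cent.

CIF: the seller pays costs through ocean freight and marine insurance to the destination port.
Seller's account: goods 238739.24 + inland to port 1335.88 + export clearance 119.30 + origin terminal 884.00 + freight 9007.18 + insurance 557.95 = 250643.55
Buyer's account: destination terminal 736.21 + brokerage 226.02 + duty 7330.20 = 8292.43

Seller's account: USD 250643.55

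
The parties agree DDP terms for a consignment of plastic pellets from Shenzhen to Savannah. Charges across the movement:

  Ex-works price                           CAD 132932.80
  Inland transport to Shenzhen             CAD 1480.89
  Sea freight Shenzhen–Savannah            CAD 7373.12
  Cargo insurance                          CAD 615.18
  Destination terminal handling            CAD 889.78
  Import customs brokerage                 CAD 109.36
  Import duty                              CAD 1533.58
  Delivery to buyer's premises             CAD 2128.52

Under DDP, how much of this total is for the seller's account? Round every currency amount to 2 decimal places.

Seller's account: CAD 147063.23

DDP: the seller bears all costs including import duty.
Seller's account: goods 132932.80 + inland to port 1480.89 + freight 7373.12 + insurance 615.18 + destination terminal 889.78 + brokerage 109.36 + duty 1533.58 + delivery 2128.52 = 147063.23
Buyer's account: 0.00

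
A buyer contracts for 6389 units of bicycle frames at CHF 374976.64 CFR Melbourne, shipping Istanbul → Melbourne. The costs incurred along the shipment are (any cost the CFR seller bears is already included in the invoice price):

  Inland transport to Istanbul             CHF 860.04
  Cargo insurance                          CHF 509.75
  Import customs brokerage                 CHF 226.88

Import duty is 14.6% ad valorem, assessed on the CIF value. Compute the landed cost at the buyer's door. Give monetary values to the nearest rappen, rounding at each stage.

Total landed cost: CHF 430534.28

CFR: the seller pays costs through ocean freight to the destination port, but not insurance.
Already in the invoice (seller's account under CFR): inland to port — exclude.
CIF value = CFR price + insurance = 374976.64 + 509.75 = 375486.39
Import duty = 375486.39 × 14.6% = 54821.01
Buyer bears: insurance 509.75 + brokerage 226.88 + duty 54821.01 = 55557.64
Landed cost = invoice 374976.64 + 55557.64 = 430534.28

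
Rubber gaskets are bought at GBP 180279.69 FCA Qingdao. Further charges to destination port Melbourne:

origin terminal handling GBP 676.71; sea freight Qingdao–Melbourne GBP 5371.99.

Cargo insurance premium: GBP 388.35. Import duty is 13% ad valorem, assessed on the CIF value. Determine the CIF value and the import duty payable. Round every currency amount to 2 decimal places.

CIF value: GBP 186716.74; import duty: GBP 24273.18

CIF = FCA price + pre-shipment costs + freight + insurance
CIF = 180279.69 + 676.71 + 5371.99 + 388.35 = 186716.74
Import duty = 186716.74 × 13% = 24273.18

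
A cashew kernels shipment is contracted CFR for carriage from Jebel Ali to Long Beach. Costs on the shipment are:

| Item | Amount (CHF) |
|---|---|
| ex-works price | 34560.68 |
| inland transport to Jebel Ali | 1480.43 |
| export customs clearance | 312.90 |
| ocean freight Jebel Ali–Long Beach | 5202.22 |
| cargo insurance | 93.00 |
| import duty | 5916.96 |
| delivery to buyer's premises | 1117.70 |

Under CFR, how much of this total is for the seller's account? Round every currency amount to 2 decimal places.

Seller's account: CHF 41556.23

CFR: the seller pays costs through ocean freight to the destination port, but not insurance.
Seller's account: goods 34560.68 + inland to port 1480.43 + export clearance 312.90 + freight 5202.22 = 41556.23
Buyer's account: insurance 93.00 + duty 5916.96 + delivery 1117.70 = 7127.66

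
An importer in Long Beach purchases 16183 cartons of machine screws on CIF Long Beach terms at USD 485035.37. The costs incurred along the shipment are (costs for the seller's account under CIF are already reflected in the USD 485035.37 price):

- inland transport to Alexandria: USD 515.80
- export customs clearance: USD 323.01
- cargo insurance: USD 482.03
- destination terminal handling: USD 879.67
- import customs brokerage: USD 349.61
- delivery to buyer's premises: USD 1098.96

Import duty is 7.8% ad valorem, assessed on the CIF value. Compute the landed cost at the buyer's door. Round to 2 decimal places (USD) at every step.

CIF: the seller pays costs through ocean freight and marine insurance to the destination port.
Already in the invoice (seller's account under CIF): inland to port, export clearance, insurance — exclude.
The CIF price already equals the CIF value: 485035.37
Import duty = 485035.37 × 7.8% = 37832.76
Buyer bears: destination terminal 879.67 + brokerage 349.61 + delivery 1098.96 + duty 37832.76 = 40161.00
Landed cost = invoice 485035.37 + 40161.00 = 525196.37

Total landed cost: USD 525196.37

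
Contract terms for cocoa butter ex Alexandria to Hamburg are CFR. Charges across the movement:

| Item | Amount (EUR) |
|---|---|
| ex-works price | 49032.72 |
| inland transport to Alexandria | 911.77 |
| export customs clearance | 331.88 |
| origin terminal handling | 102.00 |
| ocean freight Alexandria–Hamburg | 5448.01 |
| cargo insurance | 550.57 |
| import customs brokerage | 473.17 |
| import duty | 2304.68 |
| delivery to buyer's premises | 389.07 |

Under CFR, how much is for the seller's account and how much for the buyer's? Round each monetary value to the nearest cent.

CFR: the seller pays costs through ocean freight to the destination port, but not insurance.
Seller's account: goods 49032.72 + inland to port 911.77 + export clearance 331.88 + origin terminal 102.00 + freight 5448.01 = 55826.38
Buyer's account: insurance 550.57 + brokerage 473.17 + duty 2304.68 + delivery 389.07 = 3717.49

Seller: EUR 55826.38; buyer: EUR 3717.49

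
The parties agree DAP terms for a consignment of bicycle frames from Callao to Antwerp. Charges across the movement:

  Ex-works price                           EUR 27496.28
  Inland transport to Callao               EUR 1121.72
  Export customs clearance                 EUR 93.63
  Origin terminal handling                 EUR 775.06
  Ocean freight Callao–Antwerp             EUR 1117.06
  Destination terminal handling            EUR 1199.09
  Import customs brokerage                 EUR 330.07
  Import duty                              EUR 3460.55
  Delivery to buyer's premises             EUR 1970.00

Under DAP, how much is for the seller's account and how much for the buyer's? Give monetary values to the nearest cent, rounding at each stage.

DAP: the seller bears all costs to the named destination except import duty and clearance.
Seller's account: goods 27496.28 + inland to port 1121.72 + export clearance 93.63 + origin terminal 775.06 + freight 1117.06 + destination terminal 1199.09 + delivery 1970.00 = 33772.84
Buyer's account: brokerage 330.07 + duty 3460.55 = 3790.62

Seller: EUR 33772.84; buyer: EUR 3790.62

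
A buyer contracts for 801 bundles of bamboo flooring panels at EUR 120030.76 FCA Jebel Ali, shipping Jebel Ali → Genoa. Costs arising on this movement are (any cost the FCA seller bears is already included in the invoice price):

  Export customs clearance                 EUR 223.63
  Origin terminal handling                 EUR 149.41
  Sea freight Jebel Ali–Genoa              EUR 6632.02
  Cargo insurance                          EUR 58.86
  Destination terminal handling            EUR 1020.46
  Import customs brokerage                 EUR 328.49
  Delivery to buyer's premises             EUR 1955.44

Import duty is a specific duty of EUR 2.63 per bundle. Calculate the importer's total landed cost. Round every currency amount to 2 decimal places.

FCA: the seller delivers export-cleared goods to the carrier; the buyer bears costs from that point.
Already in the invoice (seller's account under FCA): export clearance — exclude.
CIF value = FCA price + origin terminal + freight + insurance = 120030.76 + 149.41 + 6632.02 + 58.86 = 126871.05
Import duty = 801 × 2.63 = 2106.63
Buyer bears: origin terminal 149.41 + freight 6632.02 + insurance 58.86 + destination terminal 1020.46 + brokerage 328.49 + delivery 1955.44 + duty 2106.63 = 12251.31
Landed cost = invoice 120030.76 + 12251.31 = 132282.07

Total landed cost: EUR 132282.07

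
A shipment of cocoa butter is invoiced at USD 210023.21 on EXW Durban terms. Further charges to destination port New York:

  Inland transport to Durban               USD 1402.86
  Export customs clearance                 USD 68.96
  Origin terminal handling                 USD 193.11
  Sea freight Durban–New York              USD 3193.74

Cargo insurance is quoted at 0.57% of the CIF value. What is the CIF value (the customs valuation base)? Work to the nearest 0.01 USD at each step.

CIF value: USD 216113.73

Let C be the CIF value. C = EXW price + pre-shipment costs + freight + 0.57% × C
C − 0.57% × C = 210023.21 + 1402.86 + 68.96 + 193.11 + 3193.74
0.9943 × C = 214881.88
C = 214881.88 / 0.9943 = 216113.73
Insurance premium = 0.57% × 216113.73 = 1231.85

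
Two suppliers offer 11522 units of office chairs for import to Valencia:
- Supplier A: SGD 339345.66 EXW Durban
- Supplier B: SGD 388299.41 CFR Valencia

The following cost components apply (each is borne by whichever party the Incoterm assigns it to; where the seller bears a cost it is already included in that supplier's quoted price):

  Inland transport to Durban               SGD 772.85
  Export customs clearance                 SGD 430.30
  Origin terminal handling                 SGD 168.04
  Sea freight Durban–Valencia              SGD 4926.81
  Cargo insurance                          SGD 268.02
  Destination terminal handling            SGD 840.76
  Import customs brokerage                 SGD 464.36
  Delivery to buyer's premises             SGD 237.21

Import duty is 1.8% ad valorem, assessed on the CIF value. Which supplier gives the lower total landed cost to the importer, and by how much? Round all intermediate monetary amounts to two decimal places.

Supplier A (EXW):
CIF value = EXW price + inland to port + export clearance + origin terminal + freight + insurance = 339345.66 + 772.85 + 430.30 + 168.04 + 4926.81 + 268.02 = 345911.68
Import duty = 345911.68 × 1.8% = 6226.41
Buyer bears (A): 772.85 + 430.30 + 168.04 + 4926.81 + 268.02 + 840.76 + 464.36 + 237.21 = 8108.35
Landed cost (A) = invoice 339345.66 + 8108.35 + duty 6226.41 = 353680.42
Supplier B (CFR):
CIF value = CFR price + insurance = 388299.41 + 268.02 = 388567.43
Import duty = 388567.43 × 1.8% = 6994.21
Buyer bears (B): 268.02 + 840.76 + 464.36 + 237.21 = 1810.35
Landed cost (B) = invoice 388299.41 + 1810.35 + duty 6994.21 = 397103.97
Difference = |353680.42 − 397103.97| = 43423.55

Supplier A is cheaper by SGD 43423.55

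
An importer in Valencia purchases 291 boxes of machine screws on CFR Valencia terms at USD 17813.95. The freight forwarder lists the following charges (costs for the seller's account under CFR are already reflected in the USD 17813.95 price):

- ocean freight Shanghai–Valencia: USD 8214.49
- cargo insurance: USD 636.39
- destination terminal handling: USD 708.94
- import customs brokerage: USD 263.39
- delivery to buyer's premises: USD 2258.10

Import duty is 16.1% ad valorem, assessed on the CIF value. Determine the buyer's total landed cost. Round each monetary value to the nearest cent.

CFR: the seller pays costs through ocean freight to the destination port, but not insurance.
Already in the invoice (seller's account under CFR): freight — exclude.
CIF value = CFR price + insurance = 17813.95 + 636.39 = 18450.34
Import duty = 18450.34 × 16.1% = 2970.50
Buyer bears: insurance 636.39 + destination terminal 708.94 + brokerage 263.39 + delivery 2258.10 + duty 2970.50 = 6837.32
Landed cost = invoice 17813.95 + 6837.32 = 24651.27

Total landed cost: USD 24651.27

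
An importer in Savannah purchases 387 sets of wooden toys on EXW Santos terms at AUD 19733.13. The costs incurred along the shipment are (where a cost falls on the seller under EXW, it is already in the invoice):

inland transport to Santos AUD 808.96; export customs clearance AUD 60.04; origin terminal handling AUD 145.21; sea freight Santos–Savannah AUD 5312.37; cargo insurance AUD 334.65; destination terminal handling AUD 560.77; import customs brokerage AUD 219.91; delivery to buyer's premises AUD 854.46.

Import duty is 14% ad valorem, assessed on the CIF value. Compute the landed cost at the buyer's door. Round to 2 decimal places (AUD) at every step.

Total landed cost: AUD 31724.71

EXW: the seller makes goods available at their premises; the buyer bears all onward costs.
CIF value = EXW price + inland to port + export clearance + origin terminal + freight + insurance = 19733.13 + 808.96 + 60.04 + 145.21 + 5312.37 + 334.65 = 26394.36
Import duty = 26394.36 × 14% = 3695.21
Buyer bears: inland to port 808.96 + export clearance 60.04 + origin terminal 145.21 + freight 5312.37 + insurance 334.65 + destination terminal 560.77 + brokerage 219.91 + delivery 854.46 + duty 3695.21 = 11991.58
Landed cost = invoice 19733.13 + 11991.58 = 31724.71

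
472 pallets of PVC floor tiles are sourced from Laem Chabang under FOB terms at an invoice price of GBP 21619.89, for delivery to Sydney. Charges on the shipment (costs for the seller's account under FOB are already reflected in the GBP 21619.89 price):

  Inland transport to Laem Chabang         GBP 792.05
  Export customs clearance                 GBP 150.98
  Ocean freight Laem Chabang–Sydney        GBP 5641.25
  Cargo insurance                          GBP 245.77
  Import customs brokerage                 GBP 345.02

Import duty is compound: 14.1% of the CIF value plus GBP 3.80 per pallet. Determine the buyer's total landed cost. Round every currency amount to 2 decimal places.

Total landed cost: GBP 33524.00

FOB: the seller bears costs until goods are on board at the origin port; the buyer bears freight, insurance and all costs thereafter.
Already in the invoice (seller's account under FOB): inland to port, export clearance — exclude.
CIF value = FOB price + freight + insurance = 21619.89 + 5641.25 + 245.77 = 27506.91
Ad valorem component: 27506.91 × 14.1% = 3878.47
Specific component: 472 × 3.80 = 1793.60
Import duty = 3878.47 + 1793.60 = 5672.07
Buyer bears: freight 5641.25 + insurance 245.77 + brokerage 345.02 + duty 5672.07 = 11904.11
Landed cost = invoice 21619.89 + 11904.11 = 33524.00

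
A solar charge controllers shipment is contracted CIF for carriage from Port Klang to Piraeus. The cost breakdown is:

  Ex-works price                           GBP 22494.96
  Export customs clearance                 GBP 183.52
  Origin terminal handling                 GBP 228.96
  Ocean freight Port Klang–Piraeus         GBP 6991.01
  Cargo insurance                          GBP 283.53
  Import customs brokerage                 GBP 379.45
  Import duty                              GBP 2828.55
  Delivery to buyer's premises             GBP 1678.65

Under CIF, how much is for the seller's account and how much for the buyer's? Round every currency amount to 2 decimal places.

Seller: GBP 30181.98; buyer: GBP 4886.65

CIF: the seller pays costs through ocean freight and marine insurance to the destination port.
Seller's account: goods 22494.96 + export clearance 183.52 + origin terminal 228.96 + freight 6991.01 + insurance 283.53 = 30181.98
Buyer's account: brokerage 379.45 + duty 2828.55 + delivery 1678.65 = 4886.65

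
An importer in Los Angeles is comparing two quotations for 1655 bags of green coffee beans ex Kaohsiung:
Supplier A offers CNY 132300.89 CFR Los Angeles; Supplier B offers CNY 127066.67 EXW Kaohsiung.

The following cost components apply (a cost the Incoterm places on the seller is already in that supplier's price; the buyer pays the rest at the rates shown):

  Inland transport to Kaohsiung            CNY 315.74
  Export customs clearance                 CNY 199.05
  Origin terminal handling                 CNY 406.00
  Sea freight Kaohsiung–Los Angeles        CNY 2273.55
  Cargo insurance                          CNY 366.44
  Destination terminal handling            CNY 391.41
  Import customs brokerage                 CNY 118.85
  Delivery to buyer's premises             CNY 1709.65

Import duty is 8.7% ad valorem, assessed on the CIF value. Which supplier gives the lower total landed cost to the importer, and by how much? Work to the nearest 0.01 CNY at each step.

Supplier A (CFR):
CIF value = CFR price + insurance = 132300.89 + 366.44 = 132667.33
Import duty = 132667.33 × 8.7% = 11542.06
Buyer bears (A): 366.44 + 391.41 + 118.85 + 1709.65 = 2586.35
Landed cost (A) = invoice 132300.89 + 2586.35 + duty 11542.06 = 146429.30
Supplier B (EXW):
CIF value = EXW price + inland to port + export clearance + origin terminal + freight + insurance = 127066.67 + 315.74 + 199.05 + 406.00 + 2273.55 + 366.44 = 130627.45
Import duty = 130627.45 × 8.7% = 11364.59
Buyer bears (B): 315.74 + 199.05 + 406.00 + 2273.55 + 366.44 + 391.41 + 118.85 + 1709.65 = 5780.69
Landed cost (B) = invoice 127066.67 + 5780.69 + duty 11364.59 = 144211.95
Difference = |146429.30 − 144211.95| = 2217.35

Supplier B is cheaper by CNY 2217.35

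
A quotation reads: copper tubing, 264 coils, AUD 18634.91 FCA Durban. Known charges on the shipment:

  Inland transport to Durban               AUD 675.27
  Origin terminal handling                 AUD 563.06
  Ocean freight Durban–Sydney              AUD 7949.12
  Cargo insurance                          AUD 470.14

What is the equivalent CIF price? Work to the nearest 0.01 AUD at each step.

Not relevant to the conversion: inland to port — on the seller under both FCA and CIF; already in the FCA price and stays in the CIF price.
From FCA to CIF, the seller additionally bears: origin terminal, freight, insurance.
CIF price = 18634.91 + 563.06 + 7949.12 + 470.14 = 27617.23

CIF price: AUD 27617.23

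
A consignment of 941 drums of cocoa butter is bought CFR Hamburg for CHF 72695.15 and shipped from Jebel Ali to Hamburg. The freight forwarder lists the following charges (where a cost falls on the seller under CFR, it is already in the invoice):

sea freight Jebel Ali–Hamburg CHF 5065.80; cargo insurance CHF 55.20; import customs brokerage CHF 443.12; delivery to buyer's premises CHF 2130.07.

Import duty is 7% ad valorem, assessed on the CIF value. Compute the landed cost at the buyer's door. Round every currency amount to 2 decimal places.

Total landed cost: CHF 80416.06

CFR: the seller pays costs through ocean freight to the destination port, but not insurance.
Already in the invoice (seller's account under CFR): freight — exclude.
CIF value = CFR price + insurance = 72695.15 + 55.20 = 72750.35
Import duty = 72750.35 × 7% = 5092.52
Buyer bears: insurance 55.20 + brokerage 443.12 + delivery 2130.07 + duty 5092.52 = 7720.91
Landed cost = invoice 72695.15 + 7720.91 = 80416.06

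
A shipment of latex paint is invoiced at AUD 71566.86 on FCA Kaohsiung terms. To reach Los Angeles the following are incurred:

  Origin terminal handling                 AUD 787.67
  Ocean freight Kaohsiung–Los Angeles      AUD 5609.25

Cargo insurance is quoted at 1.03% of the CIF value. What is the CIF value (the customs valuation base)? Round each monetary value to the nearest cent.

CIF value: AUD 78775.16

Let C be the CIF value. C = FCA price + pre-shipment costs + freight + 1.03% × C
C − 1.03% × C = 71566.86 + 787.67 + 5609.25
0.9897 × C = 77963.78
C = 77963.78 / 0.9897 = 78775.16
Insurance premium = 1.03% × 78775.16 = 811.38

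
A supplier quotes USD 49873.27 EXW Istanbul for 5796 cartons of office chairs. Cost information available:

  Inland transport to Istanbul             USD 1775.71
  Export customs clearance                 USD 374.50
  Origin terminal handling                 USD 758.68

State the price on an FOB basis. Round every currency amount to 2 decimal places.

FOB price: USD 52782.16

From EXW to FOB, the seller additionally bears: inland to port, export clearance, origin terminal.
FOB price = 49873.27 + 1775.71 + 374.50 + 758.68 = 52782.16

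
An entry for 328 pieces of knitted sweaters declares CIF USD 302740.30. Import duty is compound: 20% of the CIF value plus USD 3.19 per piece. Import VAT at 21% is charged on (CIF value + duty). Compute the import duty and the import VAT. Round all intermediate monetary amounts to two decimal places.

Ad valorem component: 302740.30 × 20% = 60548.06
Specific component: 328 × 3.19 = 1046.32
Import duty = 60548.06 + 1046.32 = 61594.38
VAT base = CIF + duty = 302740.30 + 61594.38 = 364334.68
Import VAT = 364334.68 × 21% = 76510.28

Import duty: USD 61594.38; import VAT: USD 76510.28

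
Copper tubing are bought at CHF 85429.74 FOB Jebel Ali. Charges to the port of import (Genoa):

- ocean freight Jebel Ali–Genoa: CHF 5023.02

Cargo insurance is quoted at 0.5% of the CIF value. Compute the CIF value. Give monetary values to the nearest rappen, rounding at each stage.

CIF value: CHF 90907.30

Let C be the CIF value. C = FOB price + freight + 0.5% × C
C − 0.5% × C = 85429.74 + 5023.02
0.995 × C = 90452.76
C = 90452.76 / 0.995 = 90907.30
Insurance premium = 0.5% × 90907.30 = 454.54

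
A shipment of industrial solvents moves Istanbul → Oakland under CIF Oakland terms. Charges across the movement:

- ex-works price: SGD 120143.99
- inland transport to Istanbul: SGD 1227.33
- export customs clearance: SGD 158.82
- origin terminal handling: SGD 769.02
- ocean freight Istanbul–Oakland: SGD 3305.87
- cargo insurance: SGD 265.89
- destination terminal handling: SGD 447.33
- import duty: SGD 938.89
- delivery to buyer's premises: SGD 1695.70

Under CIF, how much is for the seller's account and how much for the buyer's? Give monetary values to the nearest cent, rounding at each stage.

CIF: the seller pays costs through ocean freight and marine insurance to the destination port.
Seller's account: goods 120143.99 + inland to port 1227.33 + export clearance 158.82 + origin terminal 769.02 + freight 3305.87 + insurance 265.89 = 125870.92
Buyer's account: destination terminal 447.33 + duty 938.89 + delivery 1695.70 = 3081.92

Seller: SGD 125870.92; buyer: SGD 3081.92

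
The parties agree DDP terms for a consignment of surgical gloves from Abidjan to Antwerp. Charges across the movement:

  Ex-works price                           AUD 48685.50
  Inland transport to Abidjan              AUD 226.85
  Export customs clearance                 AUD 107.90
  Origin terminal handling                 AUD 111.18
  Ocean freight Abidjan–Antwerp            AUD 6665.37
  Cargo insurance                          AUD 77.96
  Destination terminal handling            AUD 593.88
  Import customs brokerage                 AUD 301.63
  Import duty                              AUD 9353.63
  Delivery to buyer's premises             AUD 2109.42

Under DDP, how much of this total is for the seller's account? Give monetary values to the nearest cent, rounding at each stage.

Seller's account: AUD 68233.32

DDP: the seller bears all costs including import duty.
Seller's account: goods 48685.50 + inland to port 226.85 + export clearance 107.90 + origin terminal 111.18 + freight 6665.37 + insurance 77.96 + destination terminal 593.88 + brokerage 301.63 + duty 9353.63 + delivery 2109.42 = 68233.32
Buyer's account: 0.00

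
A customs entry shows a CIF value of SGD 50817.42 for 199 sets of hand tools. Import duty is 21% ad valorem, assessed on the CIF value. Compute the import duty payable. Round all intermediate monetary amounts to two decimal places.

Import duty: SGD 10671.66

Import duty = 50817.42 × 21% = 10671.66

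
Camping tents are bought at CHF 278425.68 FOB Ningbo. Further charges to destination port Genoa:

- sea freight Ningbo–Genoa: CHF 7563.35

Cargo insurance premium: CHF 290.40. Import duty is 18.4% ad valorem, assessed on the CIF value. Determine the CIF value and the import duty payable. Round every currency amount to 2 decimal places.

CIF = FOB price + freight + insurance
CIF = 278425.68 + 7563.35 + 290.40 = 286279.43
Import duty = 286279.43 × 18.4% = 52675.42

CIF value: CHF 286279.43; import duty: CHF 52675.42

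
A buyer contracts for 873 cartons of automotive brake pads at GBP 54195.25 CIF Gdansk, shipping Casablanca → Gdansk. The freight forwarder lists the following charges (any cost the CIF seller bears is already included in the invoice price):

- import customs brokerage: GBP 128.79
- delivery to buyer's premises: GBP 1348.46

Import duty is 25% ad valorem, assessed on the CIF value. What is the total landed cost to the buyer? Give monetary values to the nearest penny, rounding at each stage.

CIF: the seller pays costs through ocean freight and marine insurance to the destination port.
The CIF price already equals the CIF value: 54195.25
Import duty = 54195.25 × 25% = 13548.81
Buyer bears: brokerage 128.79 + delivery 1348.46 + duty 13548.81 = 15026.06
Landed cost = invoice 54195.25 + 15026.06 = 69221.31

Total landed cost: GBP 69221.31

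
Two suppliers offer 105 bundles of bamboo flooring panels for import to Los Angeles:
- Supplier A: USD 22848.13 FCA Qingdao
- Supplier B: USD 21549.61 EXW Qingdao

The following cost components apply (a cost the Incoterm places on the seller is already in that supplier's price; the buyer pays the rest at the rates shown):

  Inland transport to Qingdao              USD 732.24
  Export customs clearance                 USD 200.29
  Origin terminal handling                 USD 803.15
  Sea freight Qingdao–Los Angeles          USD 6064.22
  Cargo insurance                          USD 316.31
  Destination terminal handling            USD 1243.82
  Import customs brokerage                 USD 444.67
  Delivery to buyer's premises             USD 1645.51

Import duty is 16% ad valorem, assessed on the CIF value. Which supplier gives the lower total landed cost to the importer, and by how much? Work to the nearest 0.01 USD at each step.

Supplier B is cheaper by USD 424.55

Supplier A (FCA):
CIF value = FCA price + origin terminal + freight + insurance = 22848.13 + 803.15 + 6064.22 + 316.31 = 30031.81
Import duty = 30031.81 × 16% = 4805.09
Buyer bears (A): 803.15 + 6064.22 + 316.31 + 1243.82 + 444.67 + 1645.51 = 10517.68
Landed cost (A) = invoice 22848.13 + 10517.68 + duty 4805.09 = 38170.90
Supplier B (EXW):
CIF value = EXW price + inland to port + export clearance + origin terminal + freight + insurance = 21549.61 + 732.24 + 200.29 + 803.15 + 6064.22 + 316.31 = 29665.82
Import duty = 29665.82 × 16% = 4746.53
Buyer bears (B): 732.24 + 200.29 + 803.15 + 6064.22 + 316.31 + 1243.82 + 444.67 + 1645.51 = 11450.21
Landed cost (B) = invoice 21549.61 + 11450.21 + duty 4746.53 = 37746.35
Difference = |38170.90 − 37746.35| = 424.55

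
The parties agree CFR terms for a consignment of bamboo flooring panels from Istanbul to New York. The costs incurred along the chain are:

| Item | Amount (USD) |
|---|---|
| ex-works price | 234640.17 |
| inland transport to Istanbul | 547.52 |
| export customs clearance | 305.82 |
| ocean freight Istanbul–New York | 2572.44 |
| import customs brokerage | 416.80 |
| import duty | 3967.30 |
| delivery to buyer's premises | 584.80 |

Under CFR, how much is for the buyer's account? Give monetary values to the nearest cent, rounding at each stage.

CFR: the seller pays costs through ocean freight to the destination port, but not insurance.
Seller's account: goods 234640.17 + inland to port 547.52 + export clearance 305.82 + freight 2572.44 = 238065.95
Buyer's account: brokerage 416.80 + duty 3967.30 + delivery 584.80 = 4968.90

Buyer's account: USD 4968.90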